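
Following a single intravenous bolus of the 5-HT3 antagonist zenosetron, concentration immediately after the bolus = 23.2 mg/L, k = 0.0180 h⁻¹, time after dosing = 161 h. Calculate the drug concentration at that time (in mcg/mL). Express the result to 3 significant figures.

C = C₀ · e^(−k·t) = 23.20 × e^(−0.01800 × 161)
  = 23.20 × 0.05513 = 1.279 mg/L
(1.279 mg/L = 1.279 mcg/mL)

1.28 mcg/mL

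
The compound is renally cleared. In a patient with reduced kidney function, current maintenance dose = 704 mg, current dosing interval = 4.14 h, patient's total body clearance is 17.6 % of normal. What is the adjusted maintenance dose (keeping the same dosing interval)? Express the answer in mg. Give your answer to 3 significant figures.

To keep the same average steady-state level, dosing rate must scale with clearance.
CL ratio = 17.6 / 100 = 0.1760
New dose (same interval) = 704 × 0.1760 = 123.9 mg

124 mg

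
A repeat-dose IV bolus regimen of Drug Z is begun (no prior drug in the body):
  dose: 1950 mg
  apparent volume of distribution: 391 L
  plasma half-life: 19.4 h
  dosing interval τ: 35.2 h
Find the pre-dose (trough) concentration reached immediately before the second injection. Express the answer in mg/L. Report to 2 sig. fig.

1.4 mg/L

C₀ per dose = Dose / Vd = 1950 / 391 = 4.987 mg/L
k = ln2 / t½ = 0.693147 / 19.4 = 0.03573 h⁻¹
Fraction remaining after one interval: r = e^(−kτ) = e^(−0.03573 × 35.2) = 0.2843
Before dose 2, 1 dose has been given (aged 1τ).
C_trough = C₀ × r = 4.987 × 0.2843 = 1.418 mg/L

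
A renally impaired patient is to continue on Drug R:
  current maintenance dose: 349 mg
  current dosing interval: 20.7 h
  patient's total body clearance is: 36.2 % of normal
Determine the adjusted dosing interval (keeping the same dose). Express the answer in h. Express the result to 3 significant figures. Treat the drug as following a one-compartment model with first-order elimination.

57.2 h

To keep the same average steady-state level, dosing rate must scale with clearance.
CL ratio = 36.2 / 100 = 0.3620
New interval (same dose) = 20.7 / 0.3620 = 57.18 h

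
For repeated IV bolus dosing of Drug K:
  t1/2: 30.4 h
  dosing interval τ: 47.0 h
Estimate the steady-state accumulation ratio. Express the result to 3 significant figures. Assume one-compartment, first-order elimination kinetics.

1.52

k = ln2 / t½ = 0.693147 / 30.4 = 0.02280 h⁻¹
e^(−kτ) = e^(−0.02280 × 47.0) = 0.3425
Accumulation ratio R = 1 / (1 − e^(−kτ)) = 1 / (1 − 0.3425) = 1.521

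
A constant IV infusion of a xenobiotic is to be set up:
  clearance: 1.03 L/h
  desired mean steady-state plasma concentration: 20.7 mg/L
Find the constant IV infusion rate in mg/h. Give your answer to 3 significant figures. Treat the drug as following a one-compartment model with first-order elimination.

21.3 mg/h

At steady state, infusion rate R₀ = Css × CL = 20.7 × 1.030 = 21.32 mg/h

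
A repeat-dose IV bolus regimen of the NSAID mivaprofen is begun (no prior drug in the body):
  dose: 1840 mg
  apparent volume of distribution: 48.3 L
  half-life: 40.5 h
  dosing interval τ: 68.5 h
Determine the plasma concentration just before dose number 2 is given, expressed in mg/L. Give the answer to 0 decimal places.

12 mg/L

C₀ per dose = Dose / Vd = 1840 / 48.3 = 38.10 mg/L
k = ln2 / t½ = 0.693147 / 40.5 = 0.01711 h⁻¹
Fraction remaining after one interval: r = e^(−kτ) = e^(−0.01711 × 68.5) = 0.3097
Before dose 2, 1 dose has been given (aged 1τ).
C_trough = C₀ × r = 38.10 × 0.3097 = 11.80 mg/L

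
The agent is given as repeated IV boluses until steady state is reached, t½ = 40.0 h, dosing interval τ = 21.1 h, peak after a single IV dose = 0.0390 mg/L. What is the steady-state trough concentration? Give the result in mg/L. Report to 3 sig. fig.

0.0883 mg/L

k = ln2 / t½ = 0.693147 / 40.0 = 0.01733 h⁻¹
e^(−kτ) = e^(−0.01733 × 21.1) = 0.6937
Accumulation ratio R = 1 / (1 − e^(−kτ)) = 1 / (1 − 0.6937) = 3.265
Steady-state trough = C₀ × R × e^(−kτ) = 0.0390 × 3.265 × 0.6937 = 0.08833 mg/L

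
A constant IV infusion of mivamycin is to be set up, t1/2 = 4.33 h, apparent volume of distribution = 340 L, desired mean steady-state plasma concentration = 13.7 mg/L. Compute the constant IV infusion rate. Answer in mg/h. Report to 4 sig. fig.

745.7 mg/h

k = ln2 / t½ = 0.693147 / 4.33 = 0.1601 h⁻¹
CL = k × Vd = 0.1601 × 340 = 54.43 L/h
At steady state, infusion rate R₀ = Css × CL = 13.7 × 54.43 = 745.7 mg/h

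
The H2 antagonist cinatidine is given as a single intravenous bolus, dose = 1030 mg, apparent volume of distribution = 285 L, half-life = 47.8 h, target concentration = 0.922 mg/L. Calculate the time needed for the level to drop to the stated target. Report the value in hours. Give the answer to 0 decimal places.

94 h

C₀ = Dose / Vd = 1030 / 285 = 3.614 mg/L
k = ln2 / t½ = 0.693147 / 47.8 = 0.01450 h⁻¹
t = ln(C₀ / C) / k = ln(3.614 / 0.922) / 0.01450
  = ln(3.920) / 0.01450 = 1.366 / 0.01450 = 94.21 h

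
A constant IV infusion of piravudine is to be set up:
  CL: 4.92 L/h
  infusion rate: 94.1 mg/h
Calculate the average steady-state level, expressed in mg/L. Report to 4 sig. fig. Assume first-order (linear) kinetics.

19.13 mg/L

At steady state Css = R₀ / CL = 94.1 / 4.920 = 19.13 mg/L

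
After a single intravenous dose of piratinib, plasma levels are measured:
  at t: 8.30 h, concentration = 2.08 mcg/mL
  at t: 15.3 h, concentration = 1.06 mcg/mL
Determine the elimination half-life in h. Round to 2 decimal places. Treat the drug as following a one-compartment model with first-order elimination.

k = ln(C₁/C₂) / (t₂ − t₁) = ln(2.08/1.06) / (15.3 − 8.30)
  = 0.6741 / 7.000 = 0.09630 h⁻¹
t½ = ln2 / k = 0.693147 / 0.09630 = 7.198 h

7.20 h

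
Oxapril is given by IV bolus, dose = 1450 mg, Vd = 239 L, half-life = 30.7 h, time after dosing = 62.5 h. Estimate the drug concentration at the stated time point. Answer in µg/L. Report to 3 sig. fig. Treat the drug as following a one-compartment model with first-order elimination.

1480 µg/L

C₀ = Dose / Vd = 1450 / 239 = 6.067 mg/L
k = ln2 / t½ = 0.693147 / 30.7 = 0.02258 h⁻¹
C = C₀ · e^(−k·t) = 6.067 × e^(−0.02258 × 62.5)
  = 6.067 × 0.2438 = 1.479 mg/L
Convert: 1.479 mg/L × 1000 = 1479 µg/L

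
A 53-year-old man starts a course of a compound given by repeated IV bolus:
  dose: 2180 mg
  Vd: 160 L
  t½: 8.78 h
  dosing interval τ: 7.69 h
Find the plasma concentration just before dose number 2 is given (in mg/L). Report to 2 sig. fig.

7.4 mg/L

C₀ per dose = Dose / Vd = 2180 / 160 = 13.63 mg/L
k = ln2 / t½ = 0.693147 / 8.78 = 0.07895 h⁻¹
Fraction remaining after one interval: r = e^(−kτ) = e^(−0.07895 × 7.69) = 0.5449
Before dose 2, 1 dose has been given (aged 1τ).
C_trough = C₀ × r = 13.63 × 0.5449 = 7.427 mg/L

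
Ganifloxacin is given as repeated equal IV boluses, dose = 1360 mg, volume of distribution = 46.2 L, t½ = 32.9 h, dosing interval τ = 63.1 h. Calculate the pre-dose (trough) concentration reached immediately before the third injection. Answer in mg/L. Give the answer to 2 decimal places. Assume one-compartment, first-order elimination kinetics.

C₀ per dose = Dose / Vd = 1360 / 46.2 = 29.44 mg/L
k = ln2 / t½ = 0.693147 / 32.9 = 0.02107 h⁻¹
Fraction remaining after one interval: r = e^(−kτ) = e^(−0.02107 × 63.1) = 0.2646
Before dose 3, 2 doses have been given (aged 1τ, 2τ).
C_trough = C₀ × (r + r²) = 29.44 × (0.2646 + 0.07001) = 9.851 mg/L

9.85 mg/L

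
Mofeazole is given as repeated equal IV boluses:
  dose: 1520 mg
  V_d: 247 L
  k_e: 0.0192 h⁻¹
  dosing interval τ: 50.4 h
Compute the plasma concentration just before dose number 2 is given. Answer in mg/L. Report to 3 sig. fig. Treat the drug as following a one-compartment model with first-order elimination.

C₀ per dose = Dose / Vd = 1520 / 247 = 6.154 mg/L
Fraction remaining after one interval: r = e^(−kτ) = e^(−0.01920 × 50.4) = 0.3800
Before dose 2, 1 dose has been given (aged 1τ).
C_trough = C₀ × r = 6.154 × 0.3800 = 2.339 mg/L

2.34 mg/L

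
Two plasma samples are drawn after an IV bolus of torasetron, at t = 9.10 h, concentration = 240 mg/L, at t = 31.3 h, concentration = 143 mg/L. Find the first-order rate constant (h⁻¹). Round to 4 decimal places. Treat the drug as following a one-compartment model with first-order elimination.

0.0233 h⁻¹

k = ln(C₁/C₂) / (t₂ − t₁) = ln(240/143) / (31.3 − 9.10)
  = 0.5178 / 22.20 = 0.02332 h⁻¹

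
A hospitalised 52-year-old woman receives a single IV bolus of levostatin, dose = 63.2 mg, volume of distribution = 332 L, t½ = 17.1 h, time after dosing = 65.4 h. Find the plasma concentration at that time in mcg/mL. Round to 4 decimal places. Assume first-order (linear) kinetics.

0.0134 mcg/mL

C₀ = Dose / Vd = 63.20 / 332 = 0.1904 mg/L
k = ln2 / t½ = 0.693147 / 17.1 = 0.04053 h⁻¹
C = C₀ · e^(−k·t) = 0.1904 × e^(−0.04053 × 65.4)
  = 0.1904 × 0.07060 = 0.01344 mg/L
(0.01344 mg/L = 0.01344 mcg/mL)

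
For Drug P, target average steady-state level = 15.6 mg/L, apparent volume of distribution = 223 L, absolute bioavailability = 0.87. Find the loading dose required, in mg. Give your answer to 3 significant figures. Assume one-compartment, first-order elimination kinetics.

LD = Css × Vd / F = 15.6 × 223 / 0.87 = 3999 mg

4000 mg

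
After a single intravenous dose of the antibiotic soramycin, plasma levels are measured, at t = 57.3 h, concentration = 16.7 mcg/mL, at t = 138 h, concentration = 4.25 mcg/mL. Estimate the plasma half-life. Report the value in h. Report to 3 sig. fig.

40.9 h

k = ln(C₁/C₂) / (t₂ − t₁) = ln(16.7/4.25) / (138 − 57.3)
  = 1.368 / 80.70 = 0.01695 h⁻¹
t½ = ln2 / k = 0.693147 / 0.01695 = 40.89 h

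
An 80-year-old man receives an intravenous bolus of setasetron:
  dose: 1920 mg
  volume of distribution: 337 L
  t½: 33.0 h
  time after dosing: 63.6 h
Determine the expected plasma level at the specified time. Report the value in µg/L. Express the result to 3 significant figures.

C₀ = Dose / Vd = 1920 / 337 = 5.697 mg/L
k = ln2 / t½ = 0.693147 / 33.0 = 0.02100 h⁻¹
C = C₀ · e^(−k·t) = 5.697 × e^(−0.02100 × 63.6)
  = 5.697 × 0.2630 = 1.498 mg/L
Convert: 1.498 mg/L × 1000 = 1498 µg/L

1500 µg/L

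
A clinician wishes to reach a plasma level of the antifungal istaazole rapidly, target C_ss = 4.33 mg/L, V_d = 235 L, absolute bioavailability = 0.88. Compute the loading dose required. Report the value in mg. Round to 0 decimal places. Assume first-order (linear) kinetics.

LD = Css × Vd / F = 4.33 × 235 / 0.88 = 1156 mg

1156 mg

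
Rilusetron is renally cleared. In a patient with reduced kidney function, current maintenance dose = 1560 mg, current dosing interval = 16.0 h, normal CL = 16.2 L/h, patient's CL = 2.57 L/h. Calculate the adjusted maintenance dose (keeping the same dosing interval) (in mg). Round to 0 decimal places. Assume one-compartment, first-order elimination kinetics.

To keep the same average steady-state level, dosing rate must scale with clearance.
CL ratio = 2.57 / 16.2 = 0.1586
New dose (same interval) = 1560 × 0.1586 = 247.4 mg

247 mg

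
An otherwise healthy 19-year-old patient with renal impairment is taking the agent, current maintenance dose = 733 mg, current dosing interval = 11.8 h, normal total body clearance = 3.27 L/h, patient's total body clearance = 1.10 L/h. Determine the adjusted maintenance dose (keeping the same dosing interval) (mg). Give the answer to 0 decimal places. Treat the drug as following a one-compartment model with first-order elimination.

247 mg

To keep the same average steady-state level, dosing rate must scale with clearance.
CL ratio = 1.10 / 3.27 = 0.3364
New dose (same interval) = 733 × 0.3364 = 246.6 mg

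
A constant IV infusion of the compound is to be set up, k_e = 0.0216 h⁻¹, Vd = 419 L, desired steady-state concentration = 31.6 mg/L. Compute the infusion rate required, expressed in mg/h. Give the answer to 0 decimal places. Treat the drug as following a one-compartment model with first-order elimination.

CL = k × Vd = 0.02160 × 419 = 9.050 L/h
At steady state, infusion rate R₀ = Css × CL = 31.6 × 9.050 = 286.0 mg/h

286 mg/h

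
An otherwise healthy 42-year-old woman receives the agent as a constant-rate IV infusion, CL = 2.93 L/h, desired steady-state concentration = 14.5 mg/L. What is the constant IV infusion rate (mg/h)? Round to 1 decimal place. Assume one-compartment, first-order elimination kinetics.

At steady state, infusion rate R₀ = Css × CL = 14.5 × 2.930 = 42.49 mg/h

42.5 mg/h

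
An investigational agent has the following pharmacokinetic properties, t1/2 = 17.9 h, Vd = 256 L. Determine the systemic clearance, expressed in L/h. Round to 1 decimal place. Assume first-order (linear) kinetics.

9.9 L/h

k = ln2 / t½ = 0.693147 / 17.9 = 0.03872 h⁻¹
CL = k × Vd = 0.03872 × 256 = 9.912 L/h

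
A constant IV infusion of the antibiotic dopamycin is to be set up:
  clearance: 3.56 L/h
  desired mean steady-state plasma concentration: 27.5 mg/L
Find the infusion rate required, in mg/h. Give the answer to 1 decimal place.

97.9 mg/h

At steady state, infusion rate R₀ = Css × CL = 27.5 × 3.560 = 97.90 mg/h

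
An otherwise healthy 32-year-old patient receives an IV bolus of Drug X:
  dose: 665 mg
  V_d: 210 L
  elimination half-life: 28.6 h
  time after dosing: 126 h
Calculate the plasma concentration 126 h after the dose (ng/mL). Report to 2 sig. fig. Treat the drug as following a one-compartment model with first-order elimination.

150 ng/mL

C₀ = Dose / Vd = 665.0 / 210 = 3.167 mg/L
k = ln2 / t½ = 0.693147 / 28.6 = 0.02424 h⁻¹
C = C₀ · e^(−k·t) = 3.167 × e^(−0.02424 × 126)
  = 3.167 × 0.04716 = 0.1494 mg/L
Convert: 0.1494 mg/L × 1000 = 149.4 ng/mL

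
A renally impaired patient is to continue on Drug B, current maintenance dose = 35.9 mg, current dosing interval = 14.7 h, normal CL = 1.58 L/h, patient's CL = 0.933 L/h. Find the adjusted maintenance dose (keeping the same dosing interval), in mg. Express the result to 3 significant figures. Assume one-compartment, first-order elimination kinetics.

21.2 mg

To keep the same average steady-state level, dosing rate must scale with clearance.
CL ratio = 0.933 / 1.58 = 0.5905
New dose (same interval) = 35.9 × 0.5905 = 21.20 mg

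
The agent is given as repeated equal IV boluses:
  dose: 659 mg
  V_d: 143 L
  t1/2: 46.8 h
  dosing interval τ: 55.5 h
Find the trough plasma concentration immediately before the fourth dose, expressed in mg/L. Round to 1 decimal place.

C₀ per dose = Dose / Vd = 659 / 143 = 4.608 mg/L
k = ln2 / t½ = 0.693147 / 46.8 = 0.01481 h⁻¹
Fraction remaining after one interval: r = e^(−kτ) = e^(−0.01481 × 55.5) = 0.4396
Before dose 4, 3 doses have been given (aged 1τ, 2τ, 3τ).
C_trough = C₀ × (r + r² + … + r^3) = C₀ × r(1−r^3)/(1−r)
        = 4.608 × 0.4396 × (1 − 0.08495) / (1 − 0.4396) = 3.308 mg/L

3.3 mg/L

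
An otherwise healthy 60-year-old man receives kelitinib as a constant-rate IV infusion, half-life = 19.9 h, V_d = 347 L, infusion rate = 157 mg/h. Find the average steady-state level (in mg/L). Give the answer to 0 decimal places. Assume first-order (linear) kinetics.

13 mg/L

k = ln2 / t½ = 0.693147 / 19.9 = 0.03483 h⁻¹
CL = k × Vd = 0.03483 × 347 = 12.09 L/h
At steady state Css = R₀ / CL = 157 / 12.09 = 12.99 mg/L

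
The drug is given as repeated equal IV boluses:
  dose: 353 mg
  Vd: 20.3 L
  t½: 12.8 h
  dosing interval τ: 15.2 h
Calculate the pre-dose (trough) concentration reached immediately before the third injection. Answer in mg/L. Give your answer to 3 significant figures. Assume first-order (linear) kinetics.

11.0 mg/L

C₀ per dose = Dose / Vd = 353 / 20.3 = 17.39 mg/L
k = ln2 / t½ = 0.693147 / 12.8 = 0.05415 h⁻¹
Fraction remaining after one interval: r = e^(−kτ) = e^(−0.05415 × 15.2) = 0.4391
Before dose 3, 2 doses have been given (aged 1τ, 2τ).
C_trough = C₀ × (r + r²) = 17.39 × (0.4391 + 0.1928) = 10.99 mg/L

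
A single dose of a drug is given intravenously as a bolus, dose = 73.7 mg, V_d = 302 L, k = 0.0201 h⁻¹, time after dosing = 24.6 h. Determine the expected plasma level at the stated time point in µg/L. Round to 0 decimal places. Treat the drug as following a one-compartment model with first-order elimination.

149 µg/L

C₀ = Dose / Vd = 73.70 / 302 = 0.2440 mg/L
C = C₀ · e^(−k·t) = 0.2440 × e^(−0.02010 × 24.6)
  = 0.2440 × 0.6099 = 0.1488 mg/L
Convert: 0.1488 mg/L × 1000 = 148.8 µg/L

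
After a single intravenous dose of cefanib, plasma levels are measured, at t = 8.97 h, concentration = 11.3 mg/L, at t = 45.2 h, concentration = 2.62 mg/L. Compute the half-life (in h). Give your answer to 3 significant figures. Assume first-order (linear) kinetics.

k = ln(C₁/C₂) / (t₂ − t₁) = ln(11.3/2.62) / (45.2 − 8.97)
  = 1.462 / 36.23 = 0.04035 h⁻¹
t½ = ln2 / k = 0.693147 / 0.04035 = 17.18 h

17.2 h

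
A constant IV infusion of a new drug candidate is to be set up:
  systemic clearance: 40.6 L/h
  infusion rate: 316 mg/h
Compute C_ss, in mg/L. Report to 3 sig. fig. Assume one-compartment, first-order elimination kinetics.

At steady state Css = R₀ / CL = 316 / 40.60 = 7.783 mg/L

7.78 mg/L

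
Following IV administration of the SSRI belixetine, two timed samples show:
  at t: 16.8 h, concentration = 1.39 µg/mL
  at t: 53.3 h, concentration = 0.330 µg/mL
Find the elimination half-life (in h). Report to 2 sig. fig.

18 h

k = ln(C₁/C₂) / (t₂ − t₁) = ln(1.39/0.330) / (53.3 − 16.8)
  = 1.438 / 36.50 = 0.03940 h⁻¹
t½ = ln2 / k = 0.693147 / 0.03940 = 17.59 h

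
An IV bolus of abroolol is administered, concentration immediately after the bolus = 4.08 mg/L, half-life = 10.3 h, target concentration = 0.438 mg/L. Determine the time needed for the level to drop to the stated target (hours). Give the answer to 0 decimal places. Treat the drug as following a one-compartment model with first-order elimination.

33 h

k = ln2 / t½ = 0.693147 / 10.3 = 0.06730 h⁻¹
t = ln(C₀ / C) / k = ln(4.080 / 0.438) / 0.06730
  = ln(9.315) / 0.06730 = 2.232 / 0.06730 = 33.16 h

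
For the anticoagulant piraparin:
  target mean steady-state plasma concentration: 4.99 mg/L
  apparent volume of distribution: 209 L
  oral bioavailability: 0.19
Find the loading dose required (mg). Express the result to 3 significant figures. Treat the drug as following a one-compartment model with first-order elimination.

LD = Css × Vd / F = 4.99 × 209 / 0.19 = 5489 mg

5490 mg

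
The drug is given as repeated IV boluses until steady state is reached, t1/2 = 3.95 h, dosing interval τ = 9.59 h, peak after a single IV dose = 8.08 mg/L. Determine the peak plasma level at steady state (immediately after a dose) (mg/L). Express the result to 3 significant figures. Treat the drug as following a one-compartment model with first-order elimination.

9.92 mg/L

k = ln2 / t½ = 0.693147 / 3.95 = 0.1755 h⁻¹
e^(−kτ) = e^(−0.1755 × 9.59) = 0.1858
Accumulation ratio R = 1 / (1 − e^(−kτ)) = 1 / (1 − 0.1858) = 1.228
Steady-state peak = C₀ × R = 8.08 × 1.228 = 9.922 mg/L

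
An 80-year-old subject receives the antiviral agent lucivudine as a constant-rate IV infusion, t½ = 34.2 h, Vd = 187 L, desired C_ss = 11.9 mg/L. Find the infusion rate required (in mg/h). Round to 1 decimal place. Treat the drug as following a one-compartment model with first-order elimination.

k = ln2 / t½ = 0.693147 / 34.2 = 0.02027 h⁻¹
CL = k × Vd = 0.02027 × 187 = 3.790 L/h
At steady state, infusion rate R₀ = Css × CL = 11.9 × 3.790 = 45.10 mg/h

45.1 mg/h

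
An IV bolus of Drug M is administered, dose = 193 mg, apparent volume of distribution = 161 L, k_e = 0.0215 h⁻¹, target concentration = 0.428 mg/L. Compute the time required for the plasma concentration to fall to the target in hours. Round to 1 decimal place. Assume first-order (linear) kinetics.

47.9 h

C₀ = Dose / Vd = 193.0 / 161 = 1.199 mg/L
t = ln(C₀ / C) / k = ln(1.199 / 0.428) / 0.02150
  = ln(2.801) / 0.02150 = 1.030 / 0.02150 = 47.91 h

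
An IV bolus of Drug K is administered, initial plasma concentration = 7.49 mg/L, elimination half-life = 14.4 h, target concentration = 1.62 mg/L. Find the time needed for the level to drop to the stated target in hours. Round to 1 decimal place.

k = ln2 / t½ = 0.693147 / 14.4 = 0.04814 h⁻¹
t = ln(C₀ / C) / k = ln(7.490 / 1.62) / 0.04814
  = ln(4.623) / 0.04814 = 1.531 / 0.04814 = 31.80 h

31.8 h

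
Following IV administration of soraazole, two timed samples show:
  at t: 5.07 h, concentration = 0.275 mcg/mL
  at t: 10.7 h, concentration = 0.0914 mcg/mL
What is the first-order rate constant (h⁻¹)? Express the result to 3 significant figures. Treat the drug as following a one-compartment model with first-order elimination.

k = ln(C₁/C₂) / (t₂ − t₁) = ln(0.275/0.0914) / (10.7 − 5.07)
  = 1.102 / 5.630 = 0.1957 h⁻¹

0.196 h⁻¹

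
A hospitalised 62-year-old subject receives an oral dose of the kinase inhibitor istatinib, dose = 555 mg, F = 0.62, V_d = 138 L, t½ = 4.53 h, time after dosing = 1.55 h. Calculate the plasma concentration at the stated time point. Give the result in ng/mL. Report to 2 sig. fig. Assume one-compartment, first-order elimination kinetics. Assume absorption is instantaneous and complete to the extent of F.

Amount reaching circulation = F × Dose = 0.62 × 555.0 = 344.1 mg
C₀ = F·Dose / Vd = 344.1 / 138 = 2.493 mg/L
k = ln2 / t½ = 0.693147 / 4.53 = 0.1530 h⁻¹
C = C₀ · e^(−k·t) = 2.493 × e^(−0.1530 × 1.55)
  = 2.493 × 0.7889 = 1.967 mg/L
Convert: 1.967 mg/L × 1000 = 1967 ng/mL

2000 ng/mL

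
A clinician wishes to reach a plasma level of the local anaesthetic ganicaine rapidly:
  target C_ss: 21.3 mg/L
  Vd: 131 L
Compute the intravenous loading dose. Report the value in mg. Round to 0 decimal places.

2790 mg

LD = Css × Vd = 21.3 × 131 = 2790 mg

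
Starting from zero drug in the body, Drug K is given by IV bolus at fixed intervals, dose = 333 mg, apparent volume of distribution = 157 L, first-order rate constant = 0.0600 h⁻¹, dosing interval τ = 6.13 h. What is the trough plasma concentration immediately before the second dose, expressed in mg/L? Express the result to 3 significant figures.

1.47 mg/L

C₀ per dose = Dose / Vd = 333 / 157 = 2.121 mg/L
Fraction remaining after one interval: r = e^(−kτ) = e^(−0.06000 × 6.13) = 0.6923
Before dose 2, 1 dose has been given (aged 1τ).
C_trough = C₀ × r = 2.121 × 0.6923 = 1.468 mg/L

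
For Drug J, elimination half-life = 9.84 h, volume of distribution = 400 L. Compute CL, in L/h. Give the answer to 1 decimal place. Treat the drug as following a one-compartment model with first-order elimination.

28.2 L/h

k = ln2 / t½ = 0.693147 / 9.84 = 0.07044 h⁻¹
CL = k × Vd = 0.07044 × 400 = 28.18 L/h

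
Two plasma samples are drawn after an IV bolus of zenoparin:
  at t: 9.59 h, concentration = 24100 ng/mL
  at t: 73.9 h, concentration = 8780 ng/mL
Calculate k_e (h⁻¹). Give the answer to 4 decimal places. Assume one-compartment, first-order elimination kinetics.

k = ln(C₁/C₂) / (t₂ − t₁) = ln(24100/8780) / (73.9 − 9.59)
  = 1.010 / 64.31 = 0.01571 h⁻¹

0.0157 h⁻¹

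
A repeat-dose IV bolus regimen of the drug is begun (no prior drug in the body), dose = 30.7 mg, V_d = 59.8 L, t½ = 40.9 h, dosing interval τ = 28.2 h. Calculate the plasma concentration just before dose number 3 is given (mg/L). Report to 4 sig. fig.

0.5157 mg/L

C₀ per dose = Dose / Vd = 30.7 / 59.8 = 0.5134 mg/L
k = ln2 / t½ = 0.693147 / 40.9 = 0.01695 h⁻¹
Fraction remaining after one interval: r = e^(−kτ) = e^(−0.01695 × 28.2) = 0.6200
Before dose 3, 2 doses have been given (aged 1τ, 2τ).
C_trough = C₀ × (r + r²) = 0.5134 × (0.6200 + 0.3844) = 0.5157 mg/L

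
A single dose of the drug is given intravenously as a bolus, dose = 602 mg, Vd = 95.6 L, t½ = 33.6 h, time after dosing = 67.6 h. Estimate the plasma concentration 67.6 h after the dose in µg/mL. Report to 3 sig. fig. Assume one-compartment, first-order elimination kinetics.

C₀ = Dose / Vd = 602.0 / 95.6 = 6.297 mg/L
k = ln2 / t½ = 0.693147 / 33.6 = 0.02063 h⁻¹
C = C₀ · e^(−k·t) = 6.297 × e^(−0.02063 × 67.6)
  = 6.297 × 0.2479 = 1.561 mg/L
(1.561 mg/L = 1.561 µg/mL)

1.56 µg/mL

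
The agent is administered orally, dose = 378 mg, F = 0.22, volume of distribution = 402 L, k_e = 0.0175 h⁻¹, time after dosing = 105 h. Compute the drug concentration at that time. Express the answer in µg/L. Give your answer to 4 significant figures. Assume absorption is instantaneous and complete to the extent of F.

32.94 µg/L

Amount reaching circulation = F × Dose = 0.22 × 378.0 = 83.16 mg
C₀ = F·Dose / Vd = 83.16 / 402 = 0.2069 mg/L
C = C₀ · e^(−k·t) = 0.2069 × e^(−0.01750 × 105)
  = 0.2069 × 0.1592 = 0.03294 mg/L
Convert: 0.03294 mg/L × 1000 = 32.94 µg/L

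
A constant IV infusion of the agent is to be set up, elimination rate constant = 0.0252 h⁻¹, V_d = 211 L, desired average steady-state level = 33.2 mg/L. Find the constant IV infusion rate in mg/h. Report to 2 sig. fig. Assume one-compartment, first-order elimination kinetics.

180 mg/h

CL = k × Vd = 0.02520 × 211 = 5.317 L/h
At steady state, infusion rate R₀ = Css × CL = 33.2 × 5.317 = 176.5 mg/h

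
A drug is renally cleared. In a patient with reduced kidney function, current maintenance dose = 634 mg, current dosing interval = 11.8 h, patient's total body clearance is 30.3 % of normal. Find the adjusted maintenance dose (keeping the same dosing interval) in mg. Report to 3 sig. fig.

192 mg

To keep the same average steady-state level, dosing rate must scale with clearance.
CL ratio = 30.3 / 100 = 0.3030
New dose (same interval) = 634 × 0.3030 = 192.1 mg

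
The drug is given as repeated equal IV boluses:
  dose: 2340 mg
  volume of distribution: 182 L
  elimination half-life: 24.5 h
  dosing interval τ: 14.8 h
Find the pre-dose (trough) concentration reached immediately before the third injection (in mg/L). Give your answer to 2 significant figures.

14 mg/L

C₀ per dose = Dose / Vd = 2340 / 182 = 12.86 mg/L
k = ln2 / t½ = 0.693147 / 24.5 = 0.02829 h⁻¹
Fraction remaining after one interval: r = e^(−kτ) = e^(−0.02829 × 14.8) = 0.6579
Before dose 3, 2 doses have been given (aged 1τ, 2τ).
C_trough = C₀ × (r + r²) = 12.86 × (0.6579 + 0.4328) = 14.03 mg/L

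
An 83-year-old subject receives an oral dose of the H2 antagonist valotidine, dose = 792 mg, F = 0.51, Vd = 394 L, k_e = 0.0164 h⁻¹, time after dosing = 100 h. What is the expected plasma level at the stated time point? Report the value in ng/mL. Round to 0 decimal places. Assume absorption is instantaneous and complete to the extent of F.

Amount reaching circulation = F × Dose = 0.51 × 792.0 = 403.9 mg
C₀ = F·Dose / Vd = 403.9 / 394 = 1.025 mg/L
C = C₀ · e^(−k·t) = 1.025 × e^(−0.01640 × 100)
  = 1.025 × 0.1940 = 0.1989 mg/L
Convert: 0.1989 mg/L × 1000 = 198.9 ng/mL

199 ng/mL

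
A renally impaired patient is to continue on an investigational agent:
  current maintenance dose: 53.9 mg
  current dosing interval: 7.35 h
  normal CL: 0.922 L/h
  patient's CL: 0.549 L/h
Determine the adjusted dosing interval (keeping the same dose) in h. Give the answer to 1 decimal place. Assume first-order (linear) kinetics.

12.3 h

To keep the same average steady-state level, dosing rate must scale with clearance.
CL ratio = 0.549 / 0.922 = 0.5954
New interval (same dose) = 7.35 / 0.5954 = 12.34 h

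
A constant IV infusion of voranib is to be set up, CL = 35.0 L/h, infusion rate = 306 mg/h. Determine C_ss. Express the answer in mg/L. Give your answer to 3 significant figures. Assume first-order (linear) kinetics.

8.74 mg/L

At steady state Css = R₀ / CL = 306 / 35.00 = 8.743 mg/L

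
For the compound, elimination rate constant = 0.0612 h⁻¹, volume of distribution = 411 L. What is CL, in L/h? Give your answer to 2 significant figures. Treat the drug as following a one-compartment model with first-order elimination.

25 L/h

CL = k × Vd = 0.0612 × 411 = 25.15 L/h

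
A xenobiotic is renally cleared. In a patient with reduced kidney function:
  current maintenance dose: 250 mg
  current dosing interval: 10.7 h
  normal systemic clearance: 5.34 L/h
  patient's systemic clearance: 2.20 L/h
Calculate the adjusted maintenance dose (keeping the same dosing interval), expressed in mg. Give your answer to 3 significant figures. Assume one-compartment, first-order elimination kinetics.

To keep the same average steady-state level, dosing rate must scale with clearance.
CL ratio = 2.20 / 5.34 = 0.4120
New dose (same interval) = 250 × 0.4120 = 103.0 mg

103 mg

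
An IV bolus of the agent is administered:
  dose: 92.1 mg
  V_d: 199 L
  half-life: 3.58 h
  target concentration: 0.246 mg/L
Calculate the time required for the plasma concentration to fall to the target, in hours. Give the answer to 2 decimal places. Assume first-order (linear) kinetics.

C₀ = Dose / Vd = 92.10 / 199 = 0.4628 mg/L
k = ln2 / t½ = 0.693147 / 3.58 = 0.1936 h⁻¹
t = ln(C₀ / C) / k = ln(0.4628 / 0.246) / 0.1936
  = ln(1.881) / 0.1936 = 0.6318 / 0.1936 = 3.263 h

3.26 h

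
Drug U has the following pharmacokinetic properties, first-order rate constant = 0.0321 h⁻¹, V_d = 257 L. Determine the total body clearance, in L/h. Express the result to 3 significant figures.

CL = k × Vd = 0.0321 × 257 = 8.250 L/h

8.25 L/h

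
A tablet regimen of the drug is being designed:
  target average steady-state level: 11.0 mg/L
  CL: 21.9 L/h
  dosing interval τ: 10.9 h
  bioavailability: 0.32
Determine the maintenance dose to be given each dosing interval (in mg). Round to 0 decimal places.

At steady state, F × (Dose/τ) = Css × CL.
Dose = Css × CL × τ / F = 11.0 × 21.90 × 10.9 / 0.32 = 8206 mg

8206 mg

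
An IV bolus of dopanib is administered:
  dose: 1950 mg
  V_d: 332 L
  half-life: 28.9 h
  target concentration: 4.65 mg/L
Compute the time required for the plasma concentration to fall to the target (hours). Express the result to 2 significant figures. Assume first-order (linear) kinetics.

C₀ = Dose / Vd = 1950 / 332 = 5.873 mg/L
k = ln2 / t½ = 0.693147 / 28.9 = 0.02398 h⁻¹
t = ln(C₀ / C) / k = ln(5.873 / 4.65) / 0.02398
  = ln(1.263) / 0.02398 = 0.2335 / 0.02398 = 9.737 h

9.7 h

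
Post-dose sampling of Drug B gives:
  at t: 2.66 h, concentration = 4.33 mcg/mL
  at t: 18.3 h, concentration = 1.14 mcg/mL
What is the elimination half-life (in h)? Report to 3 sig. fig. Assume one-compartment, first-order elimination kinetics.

8.12 h

k = ln(C₁/C₂) / (t₂ − t₁) = ln(4.33/1.14) / (18.3 − 2.66)
  = 1.335 / 15.64 = 0.08536 h⁻¹
t½ = ln2 / k = 0.693147 / 0.08536 = 8.120 h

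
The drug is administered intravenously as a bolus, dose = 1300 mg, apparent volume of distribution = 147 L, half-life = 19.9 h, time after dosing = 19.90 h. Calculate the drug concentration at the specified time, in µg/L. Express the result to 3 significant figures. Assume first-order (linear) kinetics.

C₀ = Dose / Vd = 1300 / 147 = 8.844 mg/L
k = ln2 / t½ = 0.693147 / 19.9 = 0.03483 h⁻¹
t / t½ = 19.90 / 19.9 = 1 half-lives
C = C₀ × (1/2)^1 = 8.844 × 0.5000 = 4.422 mg/L
Convert: 4.422 mg/L × 1000 = 4422 µg/L

4420 µg/L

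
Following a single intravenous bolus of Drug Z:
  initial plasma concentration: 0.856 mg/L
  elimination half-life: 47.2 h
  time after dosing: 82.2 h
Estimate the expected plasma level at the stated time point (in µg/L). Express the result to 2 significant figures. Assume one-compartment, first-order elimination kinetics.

260 µg/L

k = ln2 / t½ = 0.693147 / 47.2 = 0.01469 h⁻¹
C = C₀ · e^(−k·t) = 0.8560 × e^(−0.01469 × 82.2)
  = 0.8560 × 0.2989 = 0.2559 mg/L
Convert: 0.2559 mg/L × 1000 = 255.9 µg/L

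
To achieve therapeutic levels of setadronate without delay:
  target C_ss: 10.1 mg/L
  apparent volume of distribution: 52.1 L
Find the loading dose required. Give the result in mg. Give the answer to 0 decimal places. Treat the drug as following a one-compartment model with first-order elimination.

LD = Css × Vd = 10.1 × 52.1 = 526.2 mg

526 mg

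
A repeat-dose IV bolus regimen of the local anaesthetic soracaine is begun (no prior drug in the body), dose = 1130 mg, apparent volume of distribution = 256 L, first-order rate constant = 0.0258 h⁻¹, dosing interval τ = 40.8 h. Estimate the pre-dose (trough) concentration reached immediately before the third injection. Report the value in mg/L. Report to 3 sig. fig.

2.08 mg/L

C₀ per dose = Dose / Vd = 1130 / 256 = 4.414 mg/L
Fraction remaining after one interval: r = e^(−kτ) = e^(−0.02580 × 40.8) = 0.3490
Before dose 3, 2 doses have been given (aged 1τ, 2τ).
C_trough = C₀ × (r + r²) = 4.414 × (0.3490 + 0.1218) = 2.078 mg/L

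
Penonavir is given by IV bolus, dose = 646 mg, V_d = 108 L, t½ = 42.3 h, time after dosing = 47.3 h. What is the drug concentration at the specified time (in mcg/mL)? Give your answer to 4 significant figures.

C₀ = Dose / Vd = 646.0 / 108 = 5.981 mg/L
k = ln2 / t½ = 0.693147 / 42.3 = 0.01639 h⁻¹
C = C₀ · e^(−k·t) = 5.981 × e^(−0.01639 × 47.3)
  = 5.981 × 0.4606 = 2.755 mg/L
(2.755 mg/L = 2.755 mcg/mL)

2.755 mcg/mL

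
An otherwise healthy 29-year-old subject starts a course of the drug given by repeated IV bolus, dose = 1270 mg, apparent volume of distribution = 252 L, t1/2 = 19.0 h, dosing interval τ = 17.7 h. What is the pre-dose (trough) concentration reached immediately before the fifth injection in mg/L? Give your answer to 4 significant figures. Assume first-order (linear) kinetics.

C₀ per dose = Dose / Vd = 1270 / 252 = 5.040 mg/L
k = ln2 / t½ = 0.693147 / 19.0 = 0.03648 h⁻¹
Fraction remaining after one interval: r = e^(−kτ) = e^(−0.03648 × 17.7) = 0.5243
Before dose 5, 4 doses have been given (aged 1τ, 2τ, 3τ, 4τ).
C_trough = C₀ × (r + r² + … + r^4) = C₀ × r(1−r^4)/(1−r)
        = 5.040 × 0.5243 × (1 − 0.07556) / (1 − 0.5243) = 5.135 mg/L

5.135 mg/L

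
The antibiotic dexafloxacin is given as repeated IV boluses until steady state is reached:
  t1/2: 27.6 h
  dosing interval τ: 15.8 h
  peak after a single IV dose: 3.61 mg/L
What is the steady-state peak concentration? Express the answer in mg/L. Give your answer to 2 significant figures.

11 mg/L

k = ln2 / t½ = 0.693147 / 27.6 = 0.02511 h⁻¹
e^(−kτ) = e^(−0.02511 × 15.8) = 0.6725
Accumulation ratio R = 1 / (1 − e^(−kτ)) = 1 / (1 − 0.6725) = 3.053
Steady-state peak = C₀ × R = 3.61 × 3.053 = 11.02 mg/L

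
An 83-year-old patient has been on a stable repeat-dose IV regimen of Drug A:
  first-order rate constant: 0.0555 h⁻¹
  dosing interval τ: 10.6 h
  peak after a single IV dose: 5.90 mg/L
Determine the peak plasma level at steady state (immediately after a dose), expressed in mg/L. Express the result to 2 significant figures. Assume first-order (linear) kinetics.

13 mg/L

e^(−kτ) = e^(−0.05550 × 10.6) = 0.5553
Accumulation ratio R = 1 / (1 − e^(−kτ)) = 1 / (1 − 0.5553) = 2.249
Steady-state peak = C₀ × R = 5.90 × 2.249 = 13.27 mg/L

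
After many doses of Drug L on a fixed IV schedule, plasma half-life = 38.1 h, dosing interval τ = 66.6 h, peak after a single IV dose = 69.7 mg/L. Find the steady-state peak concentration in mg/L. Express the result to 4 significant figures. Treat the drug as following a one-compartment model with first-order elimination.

99.25 mg/L

k = ln2 / t½ = 0.693147 / 38.1 = 0.01819 h⁻¹
e^(−kτ) = e^(−0.01819 × 66.6) = 0.2978
Accumulation ratio R = 1 / (1 − e^(−kτ)) = 1 / (1 − 0.2978) = 1.424
Steady-state peak = C₀ × R = 69.7 × 1.424 = 99.25 mg/L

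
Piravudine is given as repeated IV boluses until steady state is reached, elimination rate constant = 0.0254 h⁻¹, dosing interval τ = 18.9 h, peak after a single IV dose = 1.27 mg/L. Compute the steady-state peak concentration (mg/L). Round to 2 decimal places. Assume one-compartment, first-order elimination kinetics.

3.33 mg/L

e^(−kτ) = e^(−0.02540 × 18.9) = 0.6187
Accumulation ratio R = 1 / (1 − e^(−kτ)) = 1 / (1 − 0.6187) = 2.623
Steady-state peak = C₀ × R = 1.27 × 2.623 = 3.331 mg/L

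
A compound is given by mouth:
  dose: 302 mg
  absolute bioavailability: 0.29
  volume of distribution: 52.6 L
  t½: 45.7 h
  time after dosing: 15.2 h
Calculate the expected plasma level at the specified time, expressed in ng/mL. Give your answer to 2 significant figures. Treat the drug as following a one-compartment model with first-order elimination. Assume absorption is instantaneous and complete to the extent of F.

Amount reaching circulation = F × Dose = 0.29 × 302.0 = 87.58 mg
C₀ = F·Dose / Vd = 87.58 / 52.6 = 1.665 mg/L
k = ln2 / t½ = 0.693147 / 45.7 = 0.01517 h⁻¹
C = C₀ · e^(−k·t) = 1.665 × e^(−0.01517 × 15.2)
  = 1.665 × 0.7941 = 1.322 mg/L
Convert: 1.322 mg/L × 1000 = 1322 ng/mL

1300 ng/mL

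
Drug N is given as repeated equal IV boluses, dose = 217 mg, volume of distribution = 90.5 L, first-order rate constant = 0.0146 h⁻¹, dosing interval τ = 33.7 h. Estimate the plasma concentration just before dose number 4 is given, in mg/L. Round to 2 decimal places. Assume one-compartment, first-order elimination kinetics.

C₀ per dose = Dose / Vd = 217 / 90.5 = 2.398 mg/L
Fraction remaining after one interval: r = e^(−kτ) = e^(−0.01460 × 33.7) = 0.6114
Before dose 4, 3 doses have been given (aged 1τ, 2τ, 3τ).
C_trough = C₀ × (r + r² + … + r^3) = C₀ × r(1−r^3)/(1−r)
        = 2.398 × 0.6114 × (1 − 0.2285) / (1 − 0.6114) = 2.911 mg/L

2.91 mg/L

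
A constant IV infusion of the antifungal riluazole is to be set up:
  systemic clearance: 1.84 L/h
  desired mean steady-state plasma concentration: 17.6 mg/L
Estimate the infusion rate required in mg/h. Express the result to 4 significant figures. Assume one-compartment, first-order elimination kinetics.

At steady state, infusion rate R₀ = Css × CL = 17.6 × 1.840 = 32.38 mg/h

32.38 mg/h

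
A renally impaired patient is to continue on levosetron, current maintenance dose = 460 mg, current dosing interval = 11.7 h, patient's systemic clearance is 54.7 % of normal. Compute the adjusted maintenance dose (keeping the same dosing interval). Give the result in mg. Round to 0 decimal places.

252 mg

To keep the same average steady-state level, dosing rate must scale with clearance.
CL ratio = 54.7 / 100 = 0.5470
New dose (same interval) = 460 × 0.5470 = 251.6 mg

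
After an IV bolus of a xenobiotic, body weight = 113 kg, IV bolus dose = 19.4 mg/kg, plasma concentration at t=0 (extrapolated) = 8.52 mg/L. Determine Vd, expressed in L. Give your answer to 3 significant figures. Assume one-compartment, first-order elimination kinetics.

257 L

Dose = 19.4 × 113 = 2192 mg
Vd = Dose / C₀ = 2192 / 8.52 = 257.3 L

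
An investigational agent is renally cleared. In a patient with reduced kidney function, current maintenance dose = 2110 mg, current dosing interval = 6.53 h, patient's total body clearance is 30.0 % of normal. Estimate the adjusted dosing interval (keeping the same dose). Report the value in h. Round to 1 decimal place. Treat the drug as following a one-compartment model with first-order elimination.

To keep the same average steady-state level, dosing rate must scale with clearance.
CL ratio = 30.0 / 100 = 0.3000
New interval (same dose) = 6.53 / 0.3000 = 21.77 h

21.8 h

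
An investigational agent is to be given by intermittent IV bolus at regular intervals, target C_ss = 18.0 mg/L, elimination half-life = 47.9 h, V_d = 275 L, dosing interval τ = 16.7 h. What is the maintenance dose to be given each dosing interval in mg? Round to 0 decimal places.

k = ln2 / t½ = 0.693147 / 47.9 = 0.01447 h⁻¹
CL = k × Vd = 0.01447 × 275 = 3.979 L/h
At steady state, Dose/τ = Css × CL.
Dose = Css × CL × τ = 18.0 × 3.979 × 16.7 = 1196 mg

1196 mg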